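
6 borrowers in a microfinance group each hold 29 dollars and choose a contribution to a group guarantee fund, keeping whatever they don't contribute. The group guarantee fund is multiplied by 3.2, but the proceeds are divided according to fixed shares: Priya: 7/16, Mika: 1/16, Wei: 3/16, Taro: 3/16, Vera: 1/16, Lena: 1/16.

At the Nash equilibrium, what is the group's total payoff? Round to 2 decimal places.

237.80 dollars

For player j, contributing a unit is worthwhile iff 3.2 × (j's share) ≥ 1, i.e. iff j's share is at least 0.3125.
The only share above 0.3125 is Priya's 7/16, contributing 29; the remaining 5 contribute 0. Total contributed: 29.
The group guarantee fund pays out 3.2 × 29 = 92.80 in total (split across the unequal shares, but the aggregate is all that matters for the group sum).
The 5 free-riders keep 29 each, adding 145. Group total = 145 + 92.80 = 237.80.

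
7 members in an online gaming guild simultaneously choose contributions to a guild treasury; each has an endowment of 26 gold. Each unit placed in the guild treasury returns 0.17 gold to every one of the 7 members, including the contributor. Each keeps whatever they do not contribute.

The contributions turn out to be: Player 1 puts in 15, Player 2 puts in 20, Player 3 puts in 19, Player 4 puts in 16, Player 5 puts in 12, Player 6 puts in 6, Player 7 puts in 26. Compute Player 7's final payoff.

Total contributed: 15 + 20 + 19 + 16 + 12 + 6 + 26 = 114.
Each receives 0.17 × 114 = 19.38 from the guild treasury.
Player 7 keeps 26 − 26 = 0, so Player 7's payoff is 0 + 19.38 = 19.38.

19.38 gold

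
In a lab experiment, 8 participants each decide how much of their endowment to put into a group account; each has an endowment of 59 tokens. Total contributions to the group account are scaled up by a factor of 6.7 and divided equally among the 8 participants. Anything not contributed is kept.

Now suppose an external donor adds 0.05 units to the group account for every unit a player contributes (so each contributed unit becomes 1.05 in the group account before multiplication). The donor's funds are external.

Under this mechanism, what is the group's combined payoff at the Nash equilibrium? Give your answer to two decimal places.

With the mechanism, a contributed unit returns 6.7 × 1.05 / 8 = 0.8794 per unit of net cost — still below 1 — so contributing 0 remains dominant for every player.
At the Nash equilibrium no one contributes; group total payoff = 8 × 59 = 472.

472.00 tokens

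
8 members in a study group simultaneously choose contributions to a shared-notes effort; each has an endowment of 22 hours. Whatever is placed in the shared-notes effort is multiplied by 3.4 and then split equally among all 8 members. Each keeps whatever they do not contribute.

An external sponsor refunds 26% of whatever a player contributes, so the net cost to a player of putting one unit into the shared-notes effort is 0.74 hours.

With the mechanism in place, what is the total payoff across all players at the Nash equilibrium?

Even with the mechanism, each unit contributed returns only (3.4/8) / 0.74 = 0.5743 per unit of net cost, so contributing nothing is still dominant.
At the Nash equilibrium no one contributes; group total payoff = 8 × 22 = 176.

176.00 hours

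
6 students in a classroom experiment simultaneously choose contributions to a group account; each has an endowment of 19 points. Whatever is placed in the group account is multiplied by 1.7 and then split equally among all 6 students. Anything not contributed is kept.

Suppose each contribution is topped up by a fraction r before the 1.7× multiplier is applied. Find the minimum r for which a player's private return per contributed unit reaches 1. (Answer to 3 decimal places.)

2.529

With matching at rate r, one contributed unit becomes (1 + r) in the group account and returns 1.7 × (1 + r) / 6 to the contributor.
Setting this equal to 1: 1 + r = 6/1.7 = 3.5294.
So the minimum matching rate is r = 3.5294 − 1 = 2.529.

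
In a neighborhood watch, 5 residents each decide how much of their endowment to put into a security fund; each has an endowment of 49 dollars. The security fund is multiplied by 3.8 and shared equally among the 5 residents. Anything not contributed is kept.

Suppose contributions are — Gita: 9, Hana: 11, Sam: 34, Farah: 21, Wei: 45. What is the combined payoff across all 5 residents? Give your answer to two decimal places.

Total contributed: 9 + 11 + 34 + 21 + 45 = 120; total kept: 5 × 49 − 120 = 125.
The security fund pays out 3.8 × 120 = 456.00 in aggregate.
Group total = 125 + 456.00 = 581.00.

581.00 dollars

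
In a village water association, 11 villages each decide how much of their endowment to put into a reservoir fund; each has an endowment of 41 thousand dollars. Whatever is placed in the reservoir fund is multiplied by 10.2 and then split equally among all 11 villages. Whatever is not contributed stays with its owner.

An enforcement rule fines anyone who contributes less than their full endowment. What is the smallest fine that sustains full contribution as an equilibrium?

Given the others contribute fully, the best deviation is to contribute 0 (any partial contribution still incurs the fine and gives up units whose private return 0.9273 is below 1).
Deviating from 41 to 0 saves 41 thousand dollars but forfeits the deviator's share of the drop in the reservoir fund: 10.2/11 × 41 = 38.02.
So the deviation gain is 41 − 38.02 = 2.98, and the fine must be at least 2.98 thousand dollars to wipe it out.

2.98 thousand dollars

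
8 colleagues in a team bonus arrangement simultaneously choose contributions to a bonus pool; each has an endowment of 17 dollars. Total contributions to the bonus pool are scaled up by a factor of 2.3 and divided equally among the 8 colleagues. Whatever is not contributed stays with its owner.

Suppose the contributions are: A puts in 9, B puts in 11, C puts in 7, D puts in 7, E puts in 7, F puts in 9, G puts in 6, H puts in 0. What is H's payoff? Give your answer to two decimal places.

Total contributed: 9 + 11 + 7 + 7 + 7 + 9 + 6 + 0 = 56.
Each receives 2.3 × 56 / 8 = 16.10 from the bonus pool.
H keeps 17 − 0 = 17, so H's payoff is 17 + 16.10 = 33.10.

33.10 dollars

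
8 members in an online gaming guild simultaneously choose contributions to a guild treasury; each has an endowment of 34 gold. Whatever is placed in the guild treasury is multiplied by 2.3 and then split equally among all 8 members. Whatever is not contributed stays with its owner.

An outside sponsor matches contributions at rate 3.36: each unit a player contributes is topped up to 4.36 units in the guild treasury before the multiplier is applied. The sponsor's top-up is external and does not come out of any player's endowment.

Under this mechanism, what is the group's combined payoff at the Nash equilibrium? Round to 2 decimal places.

2727.62 gold

Under the mechanism each unit contributed yields 2.3 × 4.36 / 8 = 1.2535 back to its contributor per unit of net cost, which exceeds 1, making full contribution the dominant choice for everyone.
So the Nash equilibrium is full contribution by all 8; the group earns 2.3 × 4.36 × 272 = 2727.62.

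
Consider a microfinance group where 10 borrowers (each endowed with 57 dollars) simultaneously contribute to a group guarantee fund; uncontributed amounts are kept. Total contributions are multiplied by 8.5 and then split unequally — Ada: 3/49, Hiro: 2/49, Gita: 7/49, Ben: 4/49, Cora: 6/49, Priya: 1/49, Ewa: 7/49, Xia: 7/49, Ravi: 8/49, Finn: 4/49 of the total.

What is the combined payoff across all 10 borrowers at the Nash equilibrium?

2707.50 dollars

Player j's private return per contributed unit is 8.5 × (j's share). Contributing is weakly dominant for j when that share is at least 1/8.5 = 0.1176, and contributing 0 is dominant otherwise.
The shares above 0.1176 belong to Gita, Cora, Ewa, Xia and Ravi, contributing 57 each; the remaining 5 contribute 0. Total contributed: 285.
The group guarantee fund pays out 8.5 × 285 = 2422.50 in total (split across the unequal shares, but the aggregate is all that matters for the group sum).
The 5 free-riders keep 57 each, adding 285. Group total = 285 + 2422.50 = 2707.50.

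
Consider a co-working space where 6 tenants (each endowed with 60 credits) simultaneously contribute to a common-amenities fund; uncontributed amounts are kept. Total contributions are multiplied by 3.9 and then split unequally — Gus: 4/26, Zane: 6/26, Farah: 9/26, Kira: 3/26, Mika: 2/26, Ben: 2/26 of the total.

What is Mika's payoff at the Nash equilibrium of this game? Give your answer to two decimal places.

Each unit j contributes comes back to j as 3.9 × (j's share), so j prefers to contribute only if that share exceeds 1/3.9 = 0.2564; otherwise keeping the unit dominates.
Farah alone (share 9/26) is above the threshold, contributing 60; the remaining 5 contribute 0. Total contributed: 60.
Mika keeps 60 and receives 3.9 × 60 × 2/26 = 18.00 from the common-amenities fund, for a payoff of 78.00.

78.00 credits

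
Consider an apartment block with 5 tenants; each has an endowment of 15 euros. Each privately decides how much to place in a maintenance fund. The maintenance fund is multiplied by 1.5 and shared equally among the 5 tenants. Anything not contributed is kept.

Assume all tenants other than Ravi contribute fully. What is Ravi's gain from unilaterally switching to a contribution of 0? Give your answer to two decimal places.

10.50 euros

Switching from a contribution of 15 to 0 lets Ravi keep an extra 15 euros, but lowers the maintenance fund by 15, which costs Ravi their own share of that drop: 1.5/5 × 15 = 4.50.
Net gain = 15 − 4.50 = 10.50. The private return per contributed unit (0.3000) is below 1, so free-riding is indeed the best response regardless of what the others do.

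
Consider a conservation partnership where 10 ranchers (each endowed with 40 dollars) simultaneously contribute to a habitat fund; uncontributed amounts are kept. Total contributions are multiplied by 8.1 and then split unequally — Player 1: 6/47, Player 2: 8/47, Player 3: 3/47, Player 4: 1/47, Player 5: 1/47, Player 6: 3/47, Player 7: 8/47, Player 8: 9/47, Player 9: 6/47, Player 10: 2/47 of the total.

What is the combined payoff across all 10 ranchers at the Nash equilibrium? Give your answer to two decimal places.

Each unit j contributes comes back to j as 8.1 × (j's share), so j prefers to contribute only if that share exceeds 1/8.1 = 0.1235; otherwise keeping the unit dominates.
Player 1, Player 2, Player 7, Player 8 and Player 9 are above the threshold, contributing 40 each; the remaining 5 contribute 0. Total contributed: 200.
The habitat fund pays out 8.1 × 200 = 1620.00 in total (split across the unequal shares, but the aggregate is all that matters for the group sum).
The 5 free-riders keep 40 each, adding 200. Group total = 200 + 1620.00 = 1820.00.

1820.00 dollars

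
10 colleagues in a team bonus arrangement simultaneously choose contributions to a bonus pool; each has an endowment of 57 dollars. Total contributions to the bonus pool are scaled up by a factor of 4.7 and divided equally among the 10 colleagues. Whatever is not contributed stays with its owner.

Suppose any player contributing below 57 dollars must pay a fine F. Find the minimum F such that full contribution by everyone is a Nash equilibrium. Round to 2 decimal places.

Given the others contribute fully, the best deviation is to contribute 0 (any partial contribution still incurs the fine and gives up units whose private return 0.4700 is below 1).
Deviating from 57 to 0 saves 57 dollars but forfeits the deviator's share of the drop in the bonus pool: 4.7/10 × 57 = 26.79.
So the deviation gain is 57 − 26.79 = 30.21, and the fine must be at least 30.21 dollars to wipe it out.

30.21 dollars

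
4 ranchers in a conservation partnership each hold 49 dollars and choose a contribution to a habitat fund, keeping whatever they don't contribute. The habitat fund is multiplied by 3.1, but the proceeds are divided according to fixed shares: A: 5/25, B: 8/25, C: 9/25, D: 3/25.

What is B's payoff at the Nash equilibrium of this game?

97.61 dollars

A player with share s gets back 3.1·s per unit contributed, so full contribution is dominant for anyone with s > 1/3.1 = 0.3226 and zero contribution is dominant for anyone below.
C alone (share 9/25) is above the threshold, contributing 49; the remaining 3 contribute 0. Total contributed: 49.
B keeps 49 and receives 3.1 × 49 × 8/25 = 48.61 from the habitat fund, for a payoff of 97.61.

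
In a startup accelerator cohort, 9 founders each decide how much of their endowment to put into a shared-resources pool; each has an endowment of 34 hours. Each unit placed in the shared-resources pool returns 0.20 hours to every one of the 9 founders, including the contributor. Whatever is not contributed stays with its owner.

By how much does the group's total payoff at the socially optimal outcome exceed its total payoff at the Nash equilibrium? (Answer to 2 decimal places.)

244.80 hours

The private return per contributed unit is 0.20 < 1, so contributing 0 is dominant for every player. At the Nash equilibrium everyone keeps their 34, and the group total is 9 × 34 = 306.
Each contributed unit returns 1.800 to the group as a whole (0.20 to each of 9 players), which exceeds 1, so the social optimum is full contribution: group total = 1.800 × 306 = 550.80.
Efficiency loss = 550.80 − 306 = 244.80.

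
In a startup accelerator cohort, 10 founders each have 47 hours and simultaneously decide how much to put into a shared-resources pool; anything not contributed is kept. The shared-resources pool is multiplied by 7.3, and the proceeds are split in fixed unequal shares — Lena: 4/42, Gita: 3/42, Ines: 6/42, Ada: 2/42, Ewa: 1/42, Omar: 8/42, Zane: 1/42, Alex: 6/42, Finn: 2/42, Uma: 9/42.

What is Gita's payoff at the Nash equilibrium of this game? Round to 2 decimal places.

145.03 hours

For player j, contributing a unit is worthwhile iff 7.3 × (j's share) ≥ 1, i.e. iff j's share is at least 0.1370.
The shares above 0.1370 belong to Ines, Omar, Alex and Uma, contributing 47 each; the remaining 6 contribute 0. Total contributed: 188.
Gita keeps 47 and receives 7.3 × 188 × 3/42 = 98.03 from the shared-resources pool, for a payoff of 145.03.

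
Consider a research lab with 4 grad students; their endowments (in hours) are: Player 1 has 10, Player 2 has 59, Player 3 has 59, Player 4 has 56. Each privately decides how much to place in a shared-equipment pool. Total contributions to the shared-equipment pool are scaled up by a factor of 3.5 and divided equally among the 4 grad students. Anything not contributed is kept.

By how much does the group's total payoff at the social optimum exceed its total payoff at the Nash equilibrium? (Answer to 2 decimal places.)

The private return per contributed unit is 3.5/4 = 0.8750 < 1 for every player regardless of endowment, so the Nash equilibrium is zero contribution and the group total is Σ E_j = 10 + 59 + 59 + 56 = 184.
Each contributed unit returns 3.500 to the group, so the social optimum is full contribution by everyone: group total = 3.500 × 184 = 644.00.
Efficiency loss = (3.500 − 1) × 184 = 460.00.

460.00 hours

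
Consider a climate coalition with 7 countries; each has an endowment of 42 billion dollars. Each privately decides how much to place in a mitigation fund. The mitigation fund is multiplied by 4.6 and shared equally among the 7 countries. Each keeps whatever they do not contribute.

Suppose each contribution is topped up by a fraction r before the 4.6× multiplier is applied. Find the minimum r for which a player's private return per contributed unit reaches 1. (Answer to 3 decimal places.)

0.522

With matching at rate r, one contributed unit becomes (1 + r) in the mitigation fund and returns 4.6 × (1 + r) / 7 to the contributor.
Setting this equal to 1: 1 + r = 7/4.6 = 1.5217.
So the minimum matching rate is r = 1.5217 − 1 = 0.522.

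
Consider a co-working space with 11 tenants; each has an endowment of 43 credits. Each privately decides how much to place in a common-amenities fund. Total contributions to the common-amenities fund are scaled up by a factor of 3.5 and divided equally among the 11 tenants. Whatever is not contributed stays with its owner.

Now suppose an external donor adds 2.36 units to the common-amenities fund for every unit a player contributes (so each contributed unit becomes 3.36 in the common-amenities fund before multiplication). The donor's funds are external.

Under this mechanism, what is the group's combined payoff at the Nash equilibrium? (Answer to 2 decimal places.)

The effective private return per unit is now 3.5 × 3.36 / 11 = 1.0691 > 1, so every player's dominant strategy flips to full contribution.
So the Nash equilibrium is full contribution by all 11; the group earns 3.5 × 3.36 × 473 = 5562.48.

5562.48 credits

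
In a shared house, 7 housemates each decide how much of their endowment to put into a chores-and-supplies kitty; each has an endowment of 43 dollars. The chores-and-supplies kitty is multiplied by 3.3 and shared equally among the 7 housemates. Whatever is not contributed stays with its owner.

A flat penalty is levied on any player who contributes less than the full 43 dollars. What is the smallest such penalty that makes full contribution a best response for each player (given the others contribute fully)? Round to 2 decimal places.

22.73 dollars

Given the others contribute fully, the best deviation is to contribute 0 (any partial contribution still incurs the fine and gives up units whose private return 0.4714 is below 1).
Deviating from 43 to 0 saves 43 dollars but forfeits the deviator's share of the drop in the chores-and-supplies kitty: 3.3/7 × 43 = 20.27.
So the deviation gain is 43 − 20.27 = 22.73, and the fine must be at least 22.73 dollars to wipe it out.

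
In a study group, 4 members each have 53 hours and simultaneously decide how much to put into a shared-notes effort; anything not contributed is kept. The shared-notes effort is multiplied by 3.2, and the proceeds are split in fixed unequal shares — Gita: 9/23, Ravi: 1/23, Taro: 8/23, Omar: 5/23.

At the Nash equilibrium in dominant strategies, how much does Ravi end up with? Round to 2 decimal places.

67.75 hours

For player j, contributing a unit is worthwhile iff 3.2 × (j's share) ≥ 1, i.e. iff j's share is at least 0.3125.
Gita and Taro are above the threshold, contributing 53 each; the remaining 2 contribute 0. Total contributed: 106.
Ravi keeps 53 and receives 3.2 × 106 × 1/23 = 14.75 from the shared-notes effort, for a payoff of 67.75.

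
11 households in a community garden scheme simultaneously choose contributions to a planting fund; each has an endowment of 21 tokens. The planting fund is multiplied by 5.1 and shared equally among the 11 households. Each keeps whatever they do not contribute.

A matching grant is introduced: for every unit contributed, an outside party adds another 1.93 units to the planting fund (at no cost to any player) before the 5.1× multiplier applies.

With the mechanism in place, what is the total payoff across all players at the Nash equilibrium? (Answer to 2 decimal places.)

Under the mechanism each unit contributed yields 5.1 × 2.93 / 11 = 1.3585 back to its contributor per unit of net cost, which exceeds 1, making full contribution the dominant choice for everyone.
At the Nash equilibrium everyone contributes 21. Group total payoff = 5.1 × 2.93 × 231 = 3451.83.

3451.83 tokens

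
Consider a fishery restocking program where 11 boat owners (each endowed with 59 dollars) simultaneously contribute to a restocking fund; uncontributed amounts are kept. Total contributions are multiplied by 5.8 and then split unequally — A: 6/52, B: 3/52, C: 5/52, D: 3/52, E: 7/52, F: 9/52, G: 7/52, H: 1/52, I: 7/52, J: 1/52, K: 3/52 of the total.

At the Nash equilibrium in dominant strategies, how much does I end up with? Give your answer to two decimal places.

Player j's private return per contributed unit is 5.8 × (j's share). Contributing is weakly dominant for j when that share is at least 1/5.8 = 0.1724, and contributing 0 is dominant otherwise.
The only share above 0.1724 is F's 9/52, contributing 59; the remaining 10 contribute 0. Total contributed: 59.
I keeps 59 and receives 5.8 × 59 × 7/52 = 46.07 from the restocking fund, for a payoff of 105.07.

105.07 dollars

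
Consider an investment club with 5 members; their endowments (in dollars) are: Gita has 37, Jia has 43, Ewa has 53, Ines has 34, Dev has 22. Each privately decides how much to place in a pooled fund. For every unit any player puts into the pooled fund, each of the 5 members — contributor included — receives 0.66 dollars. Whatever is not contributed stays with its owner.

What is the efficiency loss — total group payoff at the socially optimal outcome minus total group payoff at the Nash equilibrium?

434.70 dollars

The private return per contributed unit is 0.66 < 1 for everyone, so the Nash equilibrium is zero contribution and the group total is Σ E_j = 37 + 43 + 53 + 34 + 22 = 189.
Each contributed unit returns 3.300 to the group, so the social optimum is full contribution by everyone: group total = 3.300 × 189 = 623.70.
Efficiency loss = (3.300 − 1) × 189 = 434.70.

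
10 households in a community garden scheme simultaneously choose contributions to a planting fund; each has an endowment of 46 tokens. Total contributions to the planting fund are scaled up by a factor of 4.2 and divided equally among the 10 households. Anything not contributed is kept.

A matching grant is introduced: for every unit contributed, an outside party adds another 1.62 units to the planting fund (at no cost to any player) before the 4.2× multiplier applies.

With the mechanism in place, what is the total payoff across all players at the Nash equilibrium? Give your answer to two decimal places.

5061.84 tokens

The effective private return per unit is now 4.2 × 2.62 / 10 = 1.1004 > 1, so every player's dominant strategy flips to full contribution.
At the Nash equilibrium everyone contributes 46. Group total payoff = 4.2 × 2.62 × 460 = 5061.84.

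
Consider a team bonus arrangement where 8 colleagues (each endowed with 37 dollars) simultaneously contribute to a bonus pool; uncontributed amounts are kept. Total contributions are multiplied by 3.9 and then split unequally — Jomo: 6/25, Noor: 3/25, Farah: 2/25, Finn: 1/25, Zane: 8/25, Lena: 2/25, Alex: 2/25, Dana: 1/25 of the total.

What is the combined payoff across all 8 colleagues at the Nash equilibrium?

A player with share s gets back 3.9·s per unit contributed, so full contribution is dominant for anyone with s > 1/3.9 = 0.2564 and zero contribution is dominant for anyone below.
Only Zane (8/25) clears that bar, contributing 37; the remaining 7 contribute 0. Total contributed: 37.
The bonus pool pays out 3.9 × 37 = 144.30 in total (split across the unequal shares, but the aggregate is all that matters for the group sum).
The 7 free-riders keep 37 each, adding 259. Group total = 259 + 144.30 = 403.30.

403.30 dollars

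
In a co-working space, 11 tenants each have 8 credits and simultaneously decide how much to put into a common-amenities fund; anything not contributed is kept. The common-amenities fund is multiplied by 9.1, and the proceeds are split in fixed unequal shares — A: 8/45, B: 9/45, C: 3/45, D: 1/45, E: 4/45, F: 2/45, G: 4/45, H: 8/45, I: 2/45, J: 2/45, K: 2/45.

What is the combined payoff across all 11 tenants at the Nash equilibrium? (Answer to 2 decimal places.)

282.40 credits

Player j's private return per contributed unit is 9.1 × (j's share). Contributing is weakly dominant for j when that share is at least 1/9.1 = 0.1099, and contributing 0 is dominant otherwise.
The shares above 0.1099 belong to A, B and H, contributing 8 each; the remaining 8 contribute 0. Total contributed: 24.
The common-amenities fund pays out 9.1 × 24 = 218.40 in total (split across the unequal shares, but the aggregate is all that matters for the group sum).
The 8 free-riders keep 8 each, adding 64. Group total = 64 + 218.40 = 282.40.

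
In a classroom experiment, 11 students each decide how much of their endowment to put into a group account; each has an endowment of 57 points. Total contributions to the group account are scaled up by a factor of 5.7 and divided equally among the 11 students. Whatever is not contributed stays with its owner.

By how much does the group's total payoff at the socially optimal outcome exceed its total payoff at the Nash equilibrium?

2946.90 points

Each contributed unit returns 5.7/11 = 0.5182 to its contributor — below 1 — so contributing 0 is dominant for every player. At the Nash equilibrium everyone keeps their 57, and the group total is 11 × 57 = 627.
Each contributed unit returns 5.700 to the group as a whole (0.5182 to each of 11 players), which exceeds 1, so the social optimum is full contribution: group total = 5.700 × 627 = 3573.90.
Efficiency loss = 3573.90 − 627 = 2946.90.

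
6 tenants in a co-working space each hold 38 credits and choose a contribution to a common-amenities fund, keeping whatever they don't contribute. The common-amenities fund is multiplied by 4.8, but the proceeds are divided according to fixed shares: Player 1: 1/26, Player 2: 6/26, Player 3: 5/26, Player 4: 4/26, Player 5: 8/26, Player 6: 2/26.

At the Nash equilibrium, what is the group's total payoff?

516.80 credits

A player with share s gets back 4.8·s per unit contributed, so full contribution is dominant for anyone with s > 1/4.8 = 0.2083 and zero contribution is dominant for anyone below.
Player 2 and Player 5 clear that bar, contributing 38 each; the remaining 4 contribute 0. Total contributed: 76.
The common-amenities fund pays out 4.8 × 76 = 364.80 in total (split across the unequal shares, but the aggregate is all that matters for the group sum).
The 4 free-riders keep 38 each, adding 152. Group total = 152 + 364.80 = 516.80.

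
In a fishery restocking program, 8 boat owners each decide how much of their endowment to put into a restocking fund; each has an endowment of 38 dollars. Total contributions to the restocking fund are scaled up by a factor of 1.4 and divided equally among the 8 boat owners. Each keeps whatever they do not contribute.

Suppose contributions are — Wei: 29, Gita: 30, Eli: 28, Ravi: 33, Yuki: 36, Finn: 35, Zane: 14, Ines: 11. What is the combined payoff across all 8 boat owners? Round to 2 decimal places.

Total contributed: 29 + 30 + 28 + 33 + 36 + 35 + 14 + 11 = 216; total kept: 8 × 38 − 216 = 88.
The restocking fund pays out 1.4 × 216 = 302.40 in aggregate.
Group total = 88 + 302.40 = 390.40.

390.40 dollars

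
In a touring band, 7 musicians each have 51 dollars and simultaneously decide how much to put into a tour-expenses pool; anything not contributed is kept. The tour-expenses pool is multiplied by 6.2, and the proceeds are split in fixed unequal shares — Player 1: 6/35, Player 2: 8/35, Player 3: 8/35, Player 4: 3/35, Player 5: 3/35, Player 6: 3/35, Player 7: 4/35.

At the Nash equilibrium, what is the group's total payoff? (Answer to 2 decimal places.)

For player j, contributing a unit is worthwhile iff 6.2 × (j's share) ≥ 1, i.e. iff j's share is at least 0.1613.
Player 1, Player 2 and Player 3 are above the threshold, contributing 51 each; the remaining 4 contribute 0. Total contributed: 153.
The tour-expenses pool pays out 6.2 × 153 = 948.60 in total (split across the unequal shares, but the aggregate is all that matters for the group sum).
The 4 free-riders keep 51 each, adding 204. Group total = 204 + 948.60 = 1152.60.

1152.60 dollars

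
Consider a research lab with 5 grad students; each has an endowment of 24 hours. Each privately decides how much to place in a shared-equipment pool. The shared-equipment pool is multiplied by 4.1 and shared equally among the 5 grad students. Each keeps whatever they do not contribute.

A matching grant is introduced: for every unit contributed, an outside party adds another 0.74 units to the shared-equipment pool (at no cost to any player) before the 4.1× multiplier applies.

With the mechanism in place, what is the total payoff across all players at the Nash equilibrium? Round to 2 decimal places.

The effective private return per unit is now 4.1 × 1.74 / 5 = 1.4268 > 1, so every player's dominant strategy flips to full contribution.
At the Nash equilibrium everyone contributes 24. Group total payoff = 4.1 × 1.74 × 120 = 856.08.

856.08 hours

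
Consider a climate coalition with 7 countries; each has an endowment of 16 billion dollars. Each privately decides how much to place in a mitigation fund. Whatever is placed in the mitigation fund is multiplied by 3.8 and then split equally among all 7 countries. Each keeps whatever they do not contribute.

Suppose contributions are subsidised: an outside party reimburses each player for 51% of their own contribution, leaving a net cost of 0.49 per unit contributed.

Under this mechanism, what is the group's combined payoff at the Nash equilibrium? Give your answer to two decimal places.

Under the mechanism each unit contributed yields (3.8/7) / 0.49 = 1.1079 back to its contributor per unit of net cost, which exceeds 1, making full contribution the dominant choice for everyone.
So the Nash equilibrium is full contribution by all 7; the group earns 7 × (16 × 0.51 + 3.8 × 16) = 482.72.

482.72 billion dollars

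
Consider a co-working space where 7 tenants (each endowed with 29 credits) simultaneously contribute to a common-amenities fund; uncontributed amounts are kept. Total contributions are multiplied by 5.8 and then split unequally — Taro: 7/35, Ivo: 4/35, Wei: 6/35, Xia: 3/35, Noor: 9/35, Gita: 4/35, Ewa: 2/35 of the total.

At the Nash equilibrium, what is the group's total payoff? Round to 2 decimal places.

481.40 credits

For player j, contributing a unit is worthwhile iff 5.8 × (j's share) ≥ 1, i.e. iff j's share is at least 0.1724.
The shares above 0.1724 belong to Taro and Noor, contributing 29 each; the remaining 5 contribute 0. Total contributed: 58.
The common-amenities fund pays out 5.8 × 58 = 336.40 in total (split across the unequal shares, but the aggregate is all that matters for the group sum).
The 5 free-riders keep 29 each, adding 145. Group total = 145 + 336.40 = 481.40.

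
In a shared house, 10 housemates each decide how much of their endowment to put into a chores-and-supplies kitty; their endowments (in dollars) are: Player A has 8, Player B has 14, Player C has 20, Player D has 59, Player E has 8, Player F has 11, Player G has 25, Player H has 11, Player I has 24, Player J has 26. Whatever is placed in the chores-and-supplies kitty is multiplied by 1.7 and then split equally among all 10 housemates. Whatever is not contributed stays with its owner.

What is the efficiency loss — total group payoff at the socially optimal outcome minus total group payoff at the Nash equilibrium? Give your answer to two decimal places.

144.20 dollars

The private return per contributed unit is 1.7/10 = 0.1700 < 1 for every player regardless of endowment, so the Nash equilibrium is zero contribution and the group total is Σ E_j = 8 + 14 + 20 + 59 + 8 + 11 + 25 + 11 + 24 + 26 = 206.
Each contributed unit returns 1.700 to the group, so the social optimum is full contribution by everyone: group total = 1.700 × 206 = 350.20.
Efficiency loss = (1.700 − 1) × 206 = 144.20.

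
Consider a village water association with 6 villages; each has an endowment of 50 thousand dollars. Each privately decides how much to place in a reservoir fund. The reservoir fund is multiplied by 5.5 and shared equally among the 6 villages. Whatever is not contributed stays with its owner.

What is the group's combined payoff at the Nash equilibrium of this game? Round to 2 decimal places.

Each contributed unit returns 5.5/6 = 0.9167 to its contributor — below 1 — so contributing 0 is dominant for every player. At the Nash equilibrium everyone keeps their 50, and the group total is 6 × 50 = 300.

300.00 thousand dollars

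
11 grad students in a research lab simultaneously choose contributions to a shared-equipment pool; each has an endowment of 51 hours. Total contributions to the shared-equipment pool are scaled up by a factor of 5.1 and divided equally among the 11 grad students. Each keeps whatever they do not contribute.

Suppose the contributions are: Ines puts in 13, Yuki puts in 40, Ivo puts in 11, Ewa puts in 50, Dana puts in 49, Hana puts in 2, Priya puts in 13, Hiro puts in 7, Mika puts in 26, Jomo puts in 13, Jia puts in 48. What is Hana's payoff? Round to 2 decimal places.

Total contributed: 13 + 40 + 11 + 50 + 49 + 2 + 13 + 7 + 26 + 13 + 48 = 272.
Each receives 5.1 × 272 / 11 = 126.11 from the shared-equipment pool.
Hana keeps 51 − 2 = 49, so Hana's payoff is 49 + 126.11 = 175.11.

175.11 hours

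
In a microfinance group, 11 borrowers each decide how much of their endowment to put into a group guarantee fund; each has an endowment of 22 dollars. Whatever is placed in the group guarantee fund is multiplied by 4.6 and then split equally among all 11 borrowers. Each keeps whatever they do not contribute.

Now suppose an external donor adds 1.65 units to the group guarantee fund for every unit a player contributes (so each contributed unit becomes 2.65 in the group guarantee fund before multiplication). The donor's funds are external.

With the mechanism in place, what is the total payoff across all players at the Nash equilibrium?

2949.98 dollars

Under the mechanism each unit contributed yields 4.6 × 2.65 / 11 = 1.1082 back to its contributor per unit of net cost, which exceeds 1, making full contribution the dominant choice for everyone.
At the Nash equilibrium everyone contributes 22. Group total payoff = 4.6 × 2.65 × 242 = 2949.98.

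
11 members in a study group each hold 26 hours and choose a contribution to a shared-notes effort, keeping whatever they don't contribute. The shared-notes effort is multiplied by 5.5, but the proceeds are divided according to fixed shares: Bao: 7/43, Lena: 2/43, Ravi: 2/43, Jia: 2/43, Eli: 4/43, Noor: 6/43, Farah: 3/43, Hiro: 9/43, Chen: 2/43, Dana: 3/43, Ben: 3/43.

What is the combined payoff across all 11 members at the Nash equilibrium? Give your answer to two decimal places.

Each unit j contributes comes back to j as 5.5 × (j's share), so j prefers to contribute only if that share exceeds 1/5.5 = 0.1818; otherwise keeping the unit dominates.
Hiro alone (share 9/43) is above the threshold, contributing 26; the remaining 10 contribute 0. Total contributed: 26.
The shared-notes effort pays out 5.5 × 26 = 143.00 in total (split across the unequal shares, but the aggregate is all that matters for the group sum).
The 10 free-riders keep 26 each, adding 260. Group total = 260 + 143.00 = 403.00.

403.00 hours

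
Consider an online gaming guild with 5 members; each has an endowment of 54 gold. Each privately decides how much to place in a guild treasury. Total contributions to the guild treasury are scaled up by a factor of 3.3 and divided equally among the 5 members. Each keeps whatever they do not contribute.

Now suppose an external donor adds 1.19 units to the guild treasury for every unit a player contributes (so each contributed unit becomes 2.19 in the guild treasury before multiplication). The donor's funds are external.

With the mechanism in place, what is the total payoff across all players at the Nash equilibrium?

Under the mechanism each unit contributed yields 3.3 × 2.19 / 5 = 1.4454 back to its contributor per unit of net cost, which exceeds 1, making full contribution the dominant choice for everyone.
At the Nash equilibrium everyone contributes 54. Group total payoff = 3.3 × 2.19 × 270 = 1951.29.

1951.29 gold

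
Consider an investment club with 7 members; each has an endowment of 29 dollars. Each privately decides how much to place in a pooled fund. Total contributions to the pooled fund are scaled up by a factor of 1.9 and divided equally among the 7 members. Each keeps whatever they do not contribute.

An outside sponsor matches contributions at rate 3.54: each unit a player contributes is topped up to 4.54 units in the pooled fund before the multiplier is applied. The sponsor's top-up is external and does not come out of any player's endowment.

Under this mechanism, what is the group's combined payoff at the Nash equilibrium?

Under the mechanism each unit contributed yields 1.9 × 4.54 / 7 = 1.2323 back to its contributor per unit of net cost, which exceeds 1, making full contribution the dominant choice for everyone.
So the Nash equilibrium is full contribution by all 7; the group earns 1.9 × 4.54 × 203 = 1751.08.

1751.08 dollars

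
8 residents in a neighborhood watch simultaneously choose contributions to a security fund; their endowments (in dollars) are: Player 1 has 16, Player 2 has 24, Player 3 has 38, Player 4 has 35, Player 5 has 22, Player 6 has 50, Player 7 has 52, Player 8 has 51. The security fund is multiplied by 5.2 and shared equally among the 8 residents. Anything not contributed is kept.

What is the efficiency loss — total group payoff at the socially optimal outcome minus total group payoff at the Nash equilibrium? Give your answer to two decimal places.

The private return per contributed unit is 5.2/8 = 0.6500 < 1 for every player regardless of endowment, so the Nash equilibrium is zero contribution and the group total is Σ E_j = 16 + 24 + 38 + 35 + 22 + 50 + 52 + 51 = 288.
Each contributed unit returns 5.200 to the group, so the social optimum is full contribution by everyone: group total = 5.200 × 288 = 1497.60.
Efficiency loss = (5.200 − 1) × 288 = 1209.60.

1209.60 dollars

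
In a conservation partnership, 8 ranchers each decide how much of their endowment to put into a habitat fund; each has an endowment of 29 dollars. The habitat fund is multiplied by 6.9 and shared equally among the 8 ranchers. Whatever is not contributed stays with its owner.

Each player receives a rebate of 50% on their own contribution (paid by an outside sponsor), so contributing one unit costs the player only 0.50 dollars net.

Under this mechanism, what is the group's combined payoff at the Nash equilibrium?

1716.80 dollars

The effective private return per unit is now (6.9/8) / 0.50 = 1.7250 > 1, so every player's dominant strategy flips to full contribution.
So the Nash equilibrium is full contribution by all 8; the group earns 8 × (29 × 0.50 + 6.9 × 29) = 1716.80.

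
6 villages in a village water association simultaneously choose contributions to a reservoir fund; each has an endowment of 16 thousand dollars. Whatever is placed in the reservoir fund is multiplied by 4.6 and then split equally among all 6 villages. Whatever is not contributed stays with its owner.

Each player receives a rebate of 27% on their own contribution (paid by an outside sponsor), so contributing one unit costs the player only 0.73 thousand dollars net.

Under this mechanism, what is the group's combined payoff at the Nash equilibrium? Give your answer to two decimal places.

467.52 thousand dollars

With the mechanism, a contributed unit returns (4.6/6) / 0.73 = 1.0502 per unit of net cost to the contributor — now above 1 — so contributing fully is weakly dominant for every player.
At the Nash equilibrium everyone contributes 16. Group total payoff = 6 × (16 × 0.27 + 4.6 × 16) = 467.52.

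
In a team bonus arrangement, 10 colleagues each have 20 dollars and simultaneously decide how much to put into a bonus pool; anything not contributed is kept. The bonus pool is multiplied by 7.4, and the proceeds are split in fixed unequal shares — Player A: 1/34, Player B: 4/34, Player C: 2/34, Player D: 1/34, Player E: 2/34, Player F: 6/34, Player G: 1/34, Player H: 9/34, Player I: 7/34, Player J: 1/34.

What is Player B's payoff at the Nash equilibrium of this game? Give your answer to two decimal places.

Each unit j contributes comes back to j as 7.4 × (j's share), so j prefers to contribute only if that share exceeds 1/7.4 = 0.1351; otherwise keeping the unit dominates.
The shares above 0.1351 belong to Player F, Player H and Player I, contributing 20 each; the remaining 7 contribute 0. Total contributed: 60.
Player B keeps 20 and receives 7.4 × 60 × 4/34 = 52.24 from the bonus pool, for a payoff of 72.24.

72.24 dollars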